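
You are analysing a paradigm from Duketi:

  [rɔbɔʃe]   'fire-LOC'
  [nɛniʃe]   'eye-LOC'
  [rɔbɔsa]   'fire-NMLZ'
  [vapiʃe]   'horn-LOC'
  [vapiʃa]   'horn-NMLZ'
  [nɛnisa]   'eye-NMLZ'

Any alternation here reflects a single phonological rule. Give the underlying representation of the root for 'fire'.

/rɔbɔs/

The root 'fire' surfaces as [rɔbɔsa] and [rɔbɔʃe], with a stem-final [s] ~ [ʃ] alternation.
If /ʃ/ were underlying and a rule turned it into [s] before the NMLZ suffix, 'horn' would also alternate; but it has [ʃ] in both [vapiʃa] and [vapiʃe].
The underlying segment must be /s/; /s/ becomes palato-alveolar [ʃ] before a front vowel, yielding [ʃ] there.
So 'fire' = /rɔbɔs/.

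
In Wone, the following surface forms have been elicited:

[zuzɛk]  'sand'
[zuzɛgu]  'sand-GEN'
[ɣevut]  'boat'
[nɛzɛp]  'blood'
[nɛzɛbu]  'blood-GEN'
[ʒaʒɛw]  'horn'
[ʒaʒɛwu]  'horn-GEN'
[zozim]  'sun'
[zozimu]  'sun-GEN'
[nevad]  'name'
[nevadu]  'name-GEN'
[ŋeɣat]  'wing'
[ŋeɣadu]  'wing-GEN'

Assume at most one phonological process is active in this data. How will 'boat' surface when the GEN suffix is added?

In [ŋeɣat] and [ŋeɣadu] the final segment of 'wing' alternates: [t] ~ [d].
Compare 'name', with invariant [d] in [nevad] and [nevadu]: an analysis with underlying /d/ and a rule producing [t] in isolation would wrongly predict alternation here too.
Therefore /t/ is basic and [d] is derived by intervocalic voicing (voiceless stops become voiced between vowels).
The one attested form of 'boat', [ɣevut], shows underlying /ɣevut/. Applying the same rule between vowels gives [ɣevudu].

[ɣevudu]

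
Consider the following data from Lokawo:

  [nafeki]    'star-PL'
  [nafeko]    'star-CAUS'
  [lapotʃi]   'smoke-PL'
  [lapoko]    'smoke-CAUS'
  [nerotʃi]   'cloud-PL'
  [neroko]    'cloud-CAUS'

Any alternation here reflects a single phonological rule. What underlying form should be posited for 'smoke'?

/lapotʃ/

'smoke' shows [tʃ] ~ [k] at the end of the stem ([lapotʃi] vs [lapoko]).
Compare 'star', with invariant [k] in [nafeki] and [nafeko]: an analysis with underlying /k/ and a rule producing [tʃ] before the PL suffix would wrongly predict alternation here too.
The underlying segment must be /tʃ/; palato-alveolar /tʃ/ becomes [k] when no front vowel follows, yielding [k] there.
The underlying form of 'smoke' is therefore /lapotʃ/.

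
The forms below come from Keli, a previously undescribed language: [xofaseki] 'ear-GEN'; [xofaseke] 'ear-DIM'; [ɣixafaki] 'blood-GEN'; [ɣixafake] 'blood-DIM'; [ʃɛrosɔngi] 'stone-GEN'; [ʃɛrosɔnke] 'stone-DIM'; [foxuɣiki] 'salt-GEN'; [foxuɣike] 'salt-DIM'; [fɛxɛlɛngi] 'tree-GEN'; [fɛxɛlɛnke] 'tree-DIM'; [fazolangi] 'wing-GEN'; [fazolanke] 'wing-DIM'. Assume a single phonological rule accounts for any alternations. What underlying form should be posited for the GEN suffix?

The GEN suffix surfaces as [-gi] and [-ki], depending on the final segment of the stem.
By contrast the DIM suffix keeps its initial [k] throughout — that segment must be underlying.
So the underlying form is /-gi/, and voiced stops become voiceless after a vowel.

/-gi/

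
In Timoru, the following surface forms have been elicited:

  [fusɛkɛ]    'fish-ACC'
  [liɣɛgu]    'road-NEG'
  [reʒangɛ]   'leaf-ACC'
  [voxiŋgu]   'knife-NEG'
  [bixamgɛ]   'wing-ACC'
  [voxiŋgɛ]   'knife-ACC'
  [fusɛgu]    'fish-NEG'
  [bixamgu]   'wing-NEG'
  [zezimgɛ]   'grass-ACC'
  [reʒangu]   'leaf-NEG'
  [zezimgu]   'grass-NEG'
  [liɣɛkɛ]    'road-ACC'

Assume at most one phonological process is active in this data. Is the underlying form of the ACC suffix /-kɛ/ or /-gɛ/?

/-kɛ/

The ACC suffix surfaces as [-gɛ] and [-kɛ], depending on the final segment of the stem.
The NEG suffix, which begins with [g], is invariant after every stem; so [g] is not altered by any rule here.
The ACC suffix is therefore /-kɛ/ underlyingly, with post-nasal voicing: voiceless stops become voiced after a nasal.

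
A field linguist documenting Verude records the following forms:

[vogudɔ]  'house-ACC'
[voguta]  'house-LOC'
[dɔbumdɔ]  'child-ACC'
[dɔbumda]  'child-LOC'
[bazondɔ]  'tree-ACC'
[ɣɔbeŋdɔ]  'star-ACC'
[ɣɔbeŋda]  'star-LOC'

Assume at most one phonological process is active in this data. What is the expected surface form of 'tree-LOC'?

[bazonda]

The LOC morpheme has two allomorphs, [-da] and [-ta].
By contrast the ACC suffix keeps its initial [d] throughout — that segment must be underlying.
So the underlying form is /-ta/, and voiceless stops become voiced after a nasal.
After 'tree', which ends in a nasal, the suffix surfaces as [-da], giving [bazonda].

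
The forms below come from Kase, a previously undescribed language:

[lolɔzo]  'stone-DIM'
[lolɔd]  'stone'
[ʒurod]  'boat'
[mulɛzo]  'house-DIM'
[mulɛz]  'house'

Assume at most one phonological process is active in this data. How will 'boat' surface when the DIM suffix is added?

[ʒurozo]

The root 'stone' surfaces as [lolɔzo] and [lolɔd], with a stem-final [z] ~ [d] alternation.
If /z/ were underlying and a rule turned it into [d] in isolation, 'house' would also alternate; but it has [z] in both [mulɛzo] and [mulɛz].
So /d/ is underlying, and a rule of intervocalic spirantization — voiced stops become fricatives between vowels — gives [z].
The one attested form of 'boat', [ʒurod], shows underlying /ʒurod/. Applying the same rule between vowels gives [ʒurozo].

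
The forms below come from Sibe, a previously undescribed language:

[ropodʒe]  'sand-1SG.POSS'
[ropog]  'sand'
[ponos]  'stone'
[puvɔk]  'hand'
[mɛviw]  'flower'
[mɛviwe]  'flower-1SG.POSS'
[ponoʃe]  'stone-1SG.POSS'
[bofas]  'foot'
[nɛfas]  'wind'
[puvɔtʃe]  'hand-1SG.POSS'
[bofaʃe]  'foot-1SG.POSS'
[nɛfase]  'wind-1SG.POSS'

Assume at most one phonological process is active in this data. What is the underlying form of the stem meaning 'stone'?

In [ponos] and [ponoʃe] the final segment of 'stone' alternates: [s] ~ [ʃ].
If /s/ were underlying and a rule turned it into [ʃ] before the 1SG.POSS suffix, 'wind' would also alternate; but it has [s] in both [nɛfas] and [nɛfase].
Therefore /ʃ/ is basic and [s] is derived by depalatalization (palato-alveolar /tʃ/, /dʒ/ and /ʃ/ become [k], [g] and [s] when no front vowel follows).
Hence 'stone' is /ponoʃ/ underlyingly.

/ponoʃ/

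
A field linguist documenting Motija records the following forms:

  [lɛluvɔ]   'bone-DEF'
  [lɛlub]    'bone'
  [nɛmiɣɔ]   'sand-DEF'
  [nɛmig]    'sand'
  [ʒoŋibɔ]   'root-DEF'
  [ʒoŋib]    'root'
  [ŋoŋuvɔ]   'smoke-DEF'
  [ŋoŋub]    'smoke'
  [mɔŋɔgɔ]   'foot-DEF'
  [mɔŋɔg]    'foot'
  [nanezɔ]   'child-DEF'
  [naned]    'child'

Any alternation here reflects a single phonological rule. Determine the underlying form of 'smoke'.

/ŋoŋuv/

'smoke' shows [v] ~ [b] at the end of the stem ([ŋoŋuvɔ] vs [ŋoŋub]).
Compare 'root', with invariant [b] in [ʒoŋibɔ] and [ʒoŋib]: an analysis with underlying /b/ and a rule producing [v] before the DEF suffix would wrongly predict alternation here too.
The alternation reflects word-final hardening: voiced fricatives become stops word-finally. /v/ is underlying.
The underlying form of 'smoke' is therefore /ŋoŋuv/.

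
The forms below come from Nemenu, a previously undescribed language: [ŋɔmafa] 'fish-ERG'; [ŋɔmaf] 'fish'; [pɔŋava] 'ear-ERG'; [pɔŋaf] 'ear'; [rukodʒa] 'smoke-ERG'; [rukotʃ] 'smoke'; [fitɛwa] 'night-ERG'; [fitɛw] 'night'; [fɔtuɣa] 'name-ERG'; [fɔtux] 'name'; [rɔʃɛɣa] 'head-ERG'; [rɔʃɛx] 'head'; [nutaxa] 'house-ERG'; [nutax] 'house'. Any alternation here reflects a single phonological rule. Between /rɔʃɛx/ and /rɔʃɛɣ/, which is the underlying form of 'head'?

/rɔʃɛɣ/

The stem for 'head' ends in [ɣ] in [rɔʃɛɣa] but [x] in [rɔʃɛx].
But 'house' keeps [x] in both environments ([nutaxa], [nutax]), so there is no rule changing /x/ to [ɣ] before the ERG suffix.
The alternation reflects word-final obstruent devoicing: voiced obstruents become voiceless word-finally. /ɣ/ is underlying.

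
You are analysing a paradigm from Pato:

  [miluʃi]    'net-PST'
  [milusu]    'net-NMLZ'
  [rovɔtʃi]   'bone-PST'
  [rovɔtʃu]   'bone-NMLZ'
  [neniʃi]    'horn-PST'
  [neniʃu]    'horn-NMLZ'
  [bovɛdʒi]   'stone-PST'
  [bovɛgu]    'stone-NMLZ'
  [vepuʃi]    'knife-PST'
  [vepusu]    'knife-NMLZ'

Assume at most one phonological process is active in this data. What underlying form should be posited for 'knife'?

The root 'knife' surfaces as [vepuʃi] and [vepusu], with a stem-final [ʃ] ~ [s] alternation.
The stem 'horn' ([neniʃi], [neniʃu]) shows [ʃ] unchanged in both environments, so [ʃ] cannot be basic with [s] derived before the NMLZ suffix.
So /s/ is underlying, and a rule of palatalization before a front vowel — /g/ and /s/ become palato-alveolar [dʒ] and [ʃ] before a front vowel — gives [ʃ].
So 'knife' = /vepus/.

/vepus/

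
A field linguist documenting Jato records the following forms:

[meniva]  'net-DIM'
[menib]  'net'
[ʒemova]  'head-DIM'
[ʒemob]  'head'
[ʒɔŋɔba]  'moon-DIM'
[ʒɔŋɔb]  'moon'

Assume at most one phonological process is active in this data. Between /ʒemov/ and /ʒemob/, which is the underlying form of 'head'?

The stem for 'head' ends in [v] in [ʒemova] but [b] in [ʒemob].
Compare 'moon', with invariant [b] in [ʒɔŋɔba] and [ʒɔŋɔb]: an analysis with underlying /b/ and a rule producing [v] before the DIM suffix would wrongly predict alternation here too.
So /v/ is underlying, and a rule of word-final hardening — voiced fricatives become stops word-finally — gives [b].

/ʒemov/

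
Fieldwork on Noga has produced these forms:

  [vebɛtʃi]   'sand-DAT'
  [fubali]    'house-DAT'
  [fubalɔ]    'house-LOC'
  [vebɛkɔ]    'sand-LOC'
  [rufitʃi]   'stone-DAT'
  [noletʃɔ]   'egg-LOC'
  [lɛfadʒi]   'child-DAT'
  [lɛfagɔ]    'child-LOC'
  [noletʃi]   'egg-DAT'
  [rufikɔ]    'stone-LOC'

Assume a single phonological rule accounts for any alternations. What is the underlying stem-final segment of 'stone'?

/k/

The root 'stone' surfaces as [rufitʃi] and [rufikɔ], with a stem-final [tʃ] ~ [k] alternation.
Compare 'egg', with invariant [tʃ] in [noletʃi] and [noletʃɔ]: an analysis with underlying /tʃ/ and a rule producing [k] before the LOC suffix would wrongly predict alternation here too.
The alternation reflects palatalization before a front vowel: /k/ and /g/ become palato-alveolar [tʃ] and [dʒ] before a front vowel. /k/ is underlying.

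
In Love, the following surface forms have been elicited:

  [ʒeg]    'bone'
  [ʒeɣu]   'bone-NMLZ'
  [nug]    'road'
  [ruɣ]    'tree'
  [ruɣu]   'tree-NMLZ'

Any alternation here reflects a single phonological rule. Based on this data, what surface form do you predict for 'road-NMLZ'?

[nuɣu]

The stem for 'bone' ends in [g] in [ʒeg] but [ɣ] in [ʒeɣu].
The stem 'tree' ([ruɣ], [ruɣu]) shows [ɣ] unchanged in both environments, so [ɣ] cannot be basic with [g] derived in isolation.
The underlying segment must be /g/; voiced stops become fricatives between vowels, yielding [ɣ] there.
From [nug] the stem 'road' is /nug/; between vowels this yields [nuɣu].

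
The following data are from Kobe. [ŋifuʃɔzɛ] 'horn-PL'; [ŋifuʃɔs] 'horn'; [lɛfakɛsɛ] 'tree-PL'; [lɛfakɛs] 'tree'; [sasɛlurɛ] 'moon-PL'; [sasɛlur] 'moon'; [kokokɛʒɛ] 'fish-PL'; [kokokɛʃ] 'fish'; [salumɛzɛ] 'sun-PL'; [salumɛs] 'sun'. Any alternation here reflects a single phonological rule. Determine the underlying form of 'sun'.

/salumɛz/

'sun' shows [z] ~ [s] at the end of the stem ([salumɛzɛ] vs [salumɛs]).
If /s/ were underlying and a rule turned it into [z] before the PL suffix, 'tree' would also alternate; but it has [s] in both [lɛfakɛsɛ] and [lɛfakɛs].
So /z/ is underlying, and a rule of word-final obstruent devoicing — voiced obstruents become voiceless word-finally — gives [s].
The underlying form of 'sun' is therefore /salumɛz/.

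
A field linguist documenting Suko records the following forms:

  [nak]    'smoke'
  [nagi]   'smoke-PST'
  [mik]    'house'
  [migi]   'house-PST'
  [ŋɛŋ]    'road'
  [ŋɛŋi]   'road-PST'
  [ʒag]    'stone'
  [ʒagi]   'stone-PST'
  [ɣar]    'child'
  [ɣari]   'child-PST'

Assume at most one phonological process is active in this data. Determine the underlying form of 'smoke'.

/nak/

'smoke' shows [k] ~ [g] at the end of the stem ([nak] vs [nagi]).
But 'stone' keeps [g] in both environments ([ʒag], [ʒagi]), so there is no rule changing /g/ to [k] in isolation.
The underlying segment must be /k/; voiceless stops become voiced between vowels, yielding [g] there.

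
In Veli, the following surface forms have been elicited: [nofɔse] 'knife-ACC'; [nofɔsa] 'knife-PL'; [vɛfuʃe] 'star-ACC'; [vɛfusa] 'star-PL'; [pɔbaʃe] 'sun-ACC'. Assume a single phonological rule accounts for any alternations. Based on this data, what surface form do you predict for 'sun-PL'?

In [vɛfuʃe] and [vɛfusa] the final segment of 'star' alternates: [ʃ] ~ [s].
But 'knife' keeps [s] in both environments ([nofɔse], [nofɔsa]), so there is no rule changing /s/ to [ʃ] before the ACC suffix.
So /ʃ/ is underlying, and a rule of depalatalization — palato-alveolar /ʃ/ becomes [s] when no front vowel follows — gives [s].
The one attested form of 'sun', [pɔbaʃe], shows underlying /pɔbaʃ/. Applying the same rule when no front vowel follows gives [pɔbasa].

[pɔbasa]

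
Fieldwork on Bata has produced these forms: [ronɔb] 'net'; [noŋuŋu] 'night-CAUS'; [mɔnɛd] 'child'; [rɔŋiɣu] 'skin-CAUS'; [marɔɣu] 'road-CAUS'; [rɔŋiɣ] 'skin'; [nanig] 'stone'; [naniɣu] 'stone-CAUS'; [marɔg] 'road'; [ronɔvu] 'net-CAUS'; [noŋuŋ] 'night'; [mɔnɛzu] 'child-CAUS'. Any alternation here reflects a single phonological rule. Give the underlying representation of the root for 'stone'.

The stem for 'stone' ends in [g] in [nanig] but [ɣ] in [naniɣu].
The stem 'skin' ([rɔŋiɣ], [rɔŋiɣu]) shows [ɣ] unchanged in both environments, so [ɣ] cannot be basic with [g] derived in isolation.
The alternation reflects intervocalic spirantization: voiced stops become fricatives between vowels. /g/ is underlying.
The underlying form of 'stone' is therefore /nanig/.

/nanig/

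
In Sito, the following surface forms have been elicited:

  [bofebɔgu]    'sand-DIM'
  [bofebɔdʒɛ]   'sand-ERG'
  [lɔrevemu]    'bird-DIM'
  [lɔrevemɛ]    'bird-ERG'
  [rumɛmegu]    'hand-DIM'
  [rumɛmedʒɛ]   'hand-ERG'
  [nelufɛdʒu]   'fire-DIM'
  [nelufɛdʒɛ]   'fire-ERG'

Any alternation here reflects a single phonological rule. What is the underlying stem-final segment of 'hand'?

/g/

In [rumɛmegu] and [rumɛmedʒɛ] the final segment of 'hand' alternates: [g] ~ [dʒ].
Compare 'fire', with invariant [dʒ] in [nelufɛdʒu] and [nelufɛdʒɛ]: an analysis with underlying /dʒ/ and a rule producing [g] before the DIM suffix would wrongly predict alternation here too.
The alternation reflects palatalization before a front vowel: /g/ becomes palato-alveolar [dʒ] before a front vowel. /g/ is underlying.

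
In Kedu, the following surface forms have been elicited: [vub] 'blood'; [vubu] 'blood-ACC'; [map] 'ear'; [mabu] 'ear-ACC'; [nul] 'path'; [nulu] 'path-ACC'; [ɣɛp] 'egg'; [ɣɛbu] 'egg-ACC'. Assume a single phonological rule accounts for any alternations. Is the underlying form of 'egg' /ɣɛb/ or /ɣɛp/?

/ɣɛp/

'egg' shows [p] ~ [b] at the end of the stem ([ɣɛp] vs [ɣɛbu]).
Compare 'blood', with invariant [b] in [vub] and [vubu]: an analysis with underlying /b/ and a rule producing [p] in isolation would wrongly predict alternation here too.
The alternation reflects intervocalic voicing: voiceless stops become voiced between vowels. /p/ is underlying.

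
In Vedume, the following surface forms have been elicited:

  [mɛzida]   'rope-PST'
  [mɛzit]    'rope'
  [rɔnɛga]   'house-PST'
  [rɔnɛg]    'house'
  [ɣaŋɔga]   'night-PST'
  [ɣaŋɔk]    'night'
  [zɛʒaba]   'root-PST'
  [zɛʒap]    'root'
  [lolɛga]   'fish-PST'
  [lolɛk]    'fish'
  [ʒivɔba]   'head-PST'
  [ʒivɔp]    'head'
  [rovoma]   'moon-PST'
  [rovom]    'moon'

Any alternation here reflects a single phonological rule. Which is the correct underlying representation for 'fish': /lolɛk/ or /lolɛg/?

In [lolɛga] and [lolɛk] the final segment of 'fish' alternates: [g] ~ [k].
But 'house' keeps [g] in both environments ([rɔnɛga], [rɔnɛg]), so there is no rule changing /g/ to [k] in isolation.
So /k/ is underlying, and a rule of intervocalic voicing — voiceless stops become voiced between vowels — gives [g].

/lolɛk/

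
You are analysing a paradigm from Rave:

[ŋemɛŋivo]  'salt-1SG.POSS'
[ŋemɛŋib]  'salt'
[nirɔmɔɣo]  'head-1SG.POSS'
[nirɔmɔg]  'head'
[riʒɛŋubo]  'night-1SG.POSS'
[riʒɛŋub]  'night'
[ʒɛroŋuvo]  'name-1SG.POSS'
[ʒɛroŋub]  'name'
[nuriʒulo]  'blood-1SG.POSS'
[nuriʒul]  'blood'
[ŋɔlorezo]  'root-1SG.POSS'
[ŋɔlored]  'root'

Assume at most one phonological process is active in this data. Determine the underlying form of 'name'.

/ʒɛroŋuv/

The root 'name' surfaces as [ʒɛroŋuvo] and [ʒɛroŋub], with a stem-final [v] ~ [b] alternation.
Compare 'night', with invariant [b] in [riʒɛŋubo] and [riʒɛŋub]: an analysis with underlying /b/ and a rule producing [v] before the 1SG.POSS suffix would wrongly predict alternation here too.
The alternation reflects word-final hardening: voiced fricatives become stops word-finally. /v/ is underlying.
Hence 'name' is /ʒɛroŋuv/ underlyingly.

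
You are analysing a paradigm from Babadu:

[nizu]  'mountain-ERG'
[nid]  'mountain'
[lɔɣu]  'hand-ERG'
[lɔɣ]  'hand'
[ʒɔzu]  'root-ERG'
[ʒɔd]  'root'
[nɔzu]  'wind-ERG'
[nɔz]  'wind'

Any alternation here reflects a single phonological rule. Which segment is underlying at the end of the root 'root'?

The root 'root' surfaces as [ʒɔzu] and [ʒɔd], with a stem-final [z] ~ [d] alternation.
If /z/ were underlying and a rule turned it into [d] in isolation, 'wind' would also alternate; but it has [z] in both [nɔzu] and [nɔz].
The underlying segment must be /d/; voiced stops become fricatives between vowels, yielding [z] there.

/d/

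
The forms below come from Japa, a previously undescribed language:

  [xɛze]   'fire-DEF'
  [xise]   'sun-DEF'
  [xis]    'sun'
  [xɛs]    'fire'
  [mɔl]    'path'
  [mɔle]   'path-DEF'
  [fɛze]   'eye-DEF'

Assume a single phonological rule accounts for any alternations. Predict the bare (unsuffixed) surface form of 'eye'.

The stem for 'fire' ends in [s] in [xɛs] but [z] in [xɛze].
Compare 'sun', with invariant [s] in [xis] and [xise]: an analysis with underlying /s/ and a rule producing [z] before the DEF suffix would wrongly predict alternation here too.
So /z/ is underlying, and a rule of word-final obstruent devoicing — voiced obstruents become voiceless word-finally — gives [s].
From [fɛze] the stem 'eye' is /fɛz/; word-finally this yields [fɛs].

[fɛs]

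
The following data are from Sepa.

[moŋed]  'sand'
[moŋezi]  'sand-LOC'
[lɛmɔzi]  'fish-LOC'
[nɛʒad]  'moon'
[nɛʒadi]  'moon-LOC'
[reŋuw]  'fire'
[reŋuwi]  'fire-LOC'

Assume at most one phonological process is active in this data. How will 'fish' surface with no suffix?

[lɛmɔd]

The root 'sand' surfaces as [moŋed] and [moŋezi], with a stem-final [d] ~ [z] alternation.
If /d/ were underlying and a rule turned it into [z] before the LOC suffix, 'moon' would also alternate; but it has [d] in both [nɛʒad] and [nɛʒadi].
The underlying segment must be /z/; voiced fricatives become stops word-finally, yielding [d] there.
From [lɛmɔzi] the stem 'fish' is /lɛmɔz/; word-finally this yields [lɛmɔd].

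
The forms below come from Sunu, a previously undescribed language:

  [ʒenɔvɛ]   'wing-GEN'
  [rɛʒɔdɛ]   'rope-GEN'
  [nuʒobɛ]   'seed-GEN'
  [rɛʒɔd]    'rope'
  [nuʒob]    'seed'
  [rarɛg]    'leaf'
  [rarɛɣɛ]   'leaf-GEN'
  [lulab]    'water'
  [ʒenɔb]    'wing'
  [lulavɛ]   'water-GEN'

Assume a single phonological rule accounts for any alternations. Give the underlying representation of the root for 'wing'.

/ʒenɔv/

In [ʒenɔb] and [ʒenɔvɛ] the final segment of 'wing' alternates: [b] ~ [v].
If /b/ were underlying and a rule turned it into [v] before the GEN suffix, 'seed' would also alternate; but it has [b] in both [nuʒob] and [nuʒobɛ].
Therefore /v/ is basic and [b] is derived by word-final hardening (voiced fricatives become stops word-finally).
Hence 'wing' is /ʒenɔv/ underlyingly.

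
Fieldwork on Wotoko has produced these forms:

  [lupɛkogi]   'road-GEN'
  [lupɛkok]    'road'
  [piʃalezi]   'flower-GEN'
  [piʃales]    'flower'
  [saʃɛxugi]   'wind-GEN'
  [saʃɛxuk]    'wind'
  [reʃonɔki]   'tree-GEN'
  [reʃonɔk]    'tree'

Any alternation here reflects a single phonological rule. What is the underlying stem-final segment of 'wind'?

'wind' shows [g] ~ [k] at the end of the stem ([saʃɛxugi] vs [saʃɛxuk]).
The stem 'tree' ([reʃonɔki], [reʃonɔk]) shows [k] unchanged in both environments, so [k] cannot be basic with [g] derived before the GEN suffix.
The underlying segment must be /g/; voiced obstruents become voiceless word-finally, yielding [k] there.

/g/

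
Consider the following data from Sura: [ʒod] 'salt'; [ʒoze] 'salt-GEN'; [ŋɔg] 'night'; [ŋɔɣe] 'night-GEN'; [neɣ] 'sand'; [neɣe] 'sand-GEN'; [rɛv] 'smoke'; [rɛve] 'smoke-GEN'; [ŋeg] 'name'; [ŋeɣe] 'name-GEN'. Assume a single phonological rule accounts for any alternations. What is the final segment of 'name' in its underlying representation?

/g/

The root 'name' surfaces as [ŋeg] and [ŋeɣe], with a stem-final [g] ~ [ɣ] alternation.
But 'sand' keeps [ɣ] in both environments ([neɣ], [neɣe]), so there is no rule changing /ɣ/ to [g] in isolation.
Therefore /g/ is basic and [ɣ] is derived by intervocalic spirantization (voiced stops become fricatives between vowels).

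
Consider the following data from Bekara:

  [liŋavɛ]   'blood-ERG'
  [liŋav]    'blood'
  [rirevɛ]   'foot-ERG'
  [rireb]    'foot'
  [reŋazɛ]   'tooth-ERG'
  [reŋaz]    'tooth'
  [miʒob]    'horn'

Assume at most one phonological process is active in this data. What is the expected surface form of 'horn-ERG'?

'foot' shows [v] ~ [b] at the end of the stem ([rirevɛ] vs [rireb]).
If /v/ were underlying and a rule turned it into [b] in isolation, 'blood' would also alternate; but it has [v] in both [liŋavɛ] and [liŋav].
The alternation reflects intervocalic spirantization: voiced stops become fricatives between vowels. /b/ is underlying.
The one attested form of 'horn', [miʒob], shows underlying /miʒob/. Applying the same rule between vowels gives [miʒovɛ].

[miʒovɛ]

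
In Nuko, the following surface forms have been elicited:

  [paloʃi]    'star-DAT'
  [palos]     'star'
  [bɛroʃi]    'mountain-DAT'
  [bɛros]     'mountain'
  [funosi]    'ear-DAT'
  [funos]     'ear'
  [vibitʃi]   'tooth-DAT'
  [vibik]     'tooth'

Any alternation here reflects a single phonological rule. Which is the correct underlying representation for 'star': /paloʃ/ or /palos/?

/paloʃ/

The root 'star' surfaces as [paloʃi] and [palos], with a stem-final [ʃ] ~ [s] alternation.
Compare 'ear', with invariant [s] in [funosi] and [funos]: an analysis with underlying /s/ and a rule producing [ʃ] before the DAT suffix would wrongly predict alternation here too.
So /ʃ/ is underlying, and a rule of depalatalization — palato-alveolar /tʃ/ and /ʃ/ become [k] and [s] when no front vowel follows — gives [s].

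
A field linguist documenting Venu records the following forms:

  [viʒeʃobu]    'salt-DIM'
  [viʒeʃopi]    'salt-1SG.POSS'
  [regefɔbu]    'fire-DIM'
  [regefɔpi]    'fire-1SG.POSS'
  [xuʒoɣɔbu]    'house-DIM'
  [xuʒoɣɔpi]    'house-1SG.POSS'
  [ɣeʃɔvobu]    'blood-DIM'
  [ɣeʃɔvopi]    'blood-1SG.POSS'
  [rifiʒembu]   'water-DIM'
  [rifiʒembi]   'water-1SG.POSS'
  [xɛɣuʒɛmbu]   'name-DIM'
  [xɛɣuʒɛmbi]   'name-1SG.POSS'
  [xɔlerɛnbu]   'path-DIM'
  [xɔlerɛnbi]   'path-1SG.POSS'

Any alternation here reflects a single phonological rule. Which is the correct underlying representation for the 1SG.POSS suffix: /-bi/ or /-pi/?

The 1SG.POSS suffix surfaces as [-bi] and [-pi], depending on the final segment of the stem.
By contrast the DIM suffix keeps its initial [b] throughout — that segment must be underlying.
So the underlying form is /-pi/, and voiceless stops become voiced after a nasal.

/-pi/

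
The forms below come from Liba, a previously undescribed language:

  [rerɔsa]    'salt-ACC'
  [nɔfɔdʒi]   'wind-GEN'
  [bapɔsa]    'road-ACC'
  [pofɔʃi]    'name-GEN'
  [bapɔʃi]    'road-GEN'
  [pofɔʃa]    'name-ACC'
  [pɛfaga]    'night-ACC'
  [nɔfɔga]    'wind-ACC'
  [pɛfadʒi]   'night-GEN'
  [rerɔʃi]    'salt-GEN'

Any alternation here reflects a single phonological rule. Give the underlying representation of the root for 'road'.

'road' shows [s] ~ [ʃ] at the end of the stem ([bapɔsa] vs [bapɔʃi]).
The stem 'name' ([pofɔʃa], [pofɔʃi]) shows [ʃ] unchanged in both environments, so [ʃ] cannot be basic with [s] derived before the ACC suffix.
The alternation reflects palatalization before a front vowel: /g/ and /s/ become palato-alveolar [dʒ] and [ʃ] before a front vowel. /s/ is underlying.
So 'road' = /bapɔs/.

/bapɔs/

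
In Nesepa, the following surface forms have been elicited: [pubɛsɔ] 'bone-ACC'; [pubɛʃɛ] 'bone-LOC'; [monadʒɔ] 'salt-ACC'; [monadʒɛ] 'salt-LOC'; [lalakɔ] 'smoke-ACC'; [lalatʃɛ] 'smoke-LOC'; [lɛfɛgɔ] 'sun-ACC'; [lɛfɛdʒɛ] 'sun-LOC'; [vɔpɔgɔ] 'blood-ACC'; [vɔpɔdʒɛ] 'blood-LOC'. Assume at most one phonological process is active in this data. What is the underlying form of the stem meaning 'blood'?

In [vɔpɔgɔ] and [vɔpɔdʒɛ] the final segment of 'blood' alternates: [g] ~ [dʒ].
But 'salt' keeps [dʒ] in both environments ([monadʒɔ], [monadʒɛ]), so there is no rule changing /dʒ/ to [g] before the ACC suffix.
The underlying segment must be /g/; /k/, /g/ and /s/ become palato-alveolar [tʃ], [dʒ] and [ʃ] before a front vowel, yielding [dʒ] there.
Hence 'blood' is /vɔpɔg/ underlyingly.

/vɔpɔg/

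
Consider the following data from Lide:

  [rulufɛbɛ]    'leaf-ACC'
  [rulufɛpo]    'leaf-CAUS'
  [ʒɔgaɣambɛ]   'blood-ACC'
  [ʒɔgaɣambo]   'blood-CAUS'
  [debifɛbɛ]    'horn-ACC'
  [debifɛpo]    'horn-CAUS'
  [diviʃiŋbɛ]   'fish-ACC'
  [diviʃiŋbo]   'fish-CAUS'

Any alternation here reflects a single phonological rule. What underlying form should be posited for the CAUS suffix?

/-po/

The CAUS morpheme has two allomorphs, [-bo] and [-po].
The ACC suffix, which begins with [b], is invariant after every stem; so [b] is not altered by any rule here.
The CAUS suffix is therefore /-po/ underlyingly, with post-nasal voicing: voiceless stops become voiced after a nasal.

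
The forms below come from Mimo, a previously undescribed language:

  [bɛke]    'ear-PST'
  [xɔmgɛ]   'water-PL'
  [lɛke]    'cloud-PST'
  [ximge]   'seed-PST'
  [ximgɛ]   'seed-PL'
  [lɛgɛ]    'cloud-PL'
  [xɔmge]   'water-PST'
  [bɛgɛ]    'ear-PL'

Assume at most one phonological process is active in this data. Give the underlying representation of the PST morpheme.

/-ke/

The PST morpheme has two allomorphs, [-ge] and [-ke].
The PL suffix, which begins with [g], is invariant after every stem; so [g] is not altered by any rule here.
The PST suffix is therefore /-ke/ underlyingly, with post-nasal voicing: voiceless stops become voiced after a nasal.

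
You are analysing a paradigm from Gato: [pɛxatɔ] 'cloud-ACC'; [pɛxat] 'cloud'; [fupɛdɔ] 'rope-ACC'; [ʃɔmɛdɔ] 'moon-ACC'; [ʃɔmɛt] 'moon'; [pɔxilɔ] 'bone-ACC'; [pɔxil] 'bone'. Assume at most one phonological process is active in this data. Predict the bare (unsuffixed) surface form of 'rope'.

[fupɛt]

The stem for 'moon' ends in [d] in [ʃɔmɛdɔ] but [t] in [ʃɔmɛt].
Compare 'cloud', with invariant [t] in [pɛxatɔ] and [pɛxat]: an analysis with underlying /t/ and a rule producing [d] before the ACC suffix would wrongly predict alternation here too.
The underlying segment must be /d/; voiced obstruents become voiceless word-finally, yielding [t] there.
From [fupɛdɔ] the stem 'rope' is /fupɛd/; word-finally this yields [fupɛt].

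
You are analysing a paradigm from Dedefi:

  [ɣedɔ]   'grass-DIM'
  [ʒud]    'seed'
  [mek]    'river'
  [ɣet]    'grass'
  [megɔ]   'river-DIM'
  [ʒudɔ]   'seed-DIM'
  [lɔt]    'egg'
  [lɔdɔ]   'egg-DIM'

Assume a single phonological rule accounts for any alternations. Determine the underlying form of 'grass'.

The root 'grass' surfaces as [ɣet] and [ɣedɔ], with a stem-final [t] ~ [d] alternation.
Compare 'seed', with invariant [d] in [ʒud] and [ʒudɔ]: an analysis with underlying /d/ and a rule producing [t] in isolation would wrongly predict alternation here too.
The underlying segment must be /t/; voiceless stops become voiced between vowels, yielding [d] there.
So 'grass' = /ɣet/.

/ɣet/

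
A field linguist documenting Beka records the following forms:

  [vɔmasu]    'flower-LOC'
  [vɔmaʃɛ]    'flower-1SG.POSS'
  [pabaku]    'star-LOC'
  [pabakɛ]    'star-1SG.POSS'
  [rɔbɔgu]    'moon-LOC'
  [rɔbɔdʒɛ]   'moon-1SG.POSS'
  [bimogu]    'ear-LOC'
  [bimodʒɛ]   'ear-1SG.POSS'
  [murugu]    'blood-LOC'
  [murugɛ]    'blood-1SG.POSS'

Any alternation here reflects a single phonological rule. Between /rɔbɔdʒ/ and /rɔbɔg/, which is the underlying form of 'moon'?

/rɔbɔdʒ/

The stem for 'moon' ends in [g] in [rɔbɔgu] but [dʒ] in [rɔbɔdʒɛ].
The stem 'blood' ([murugu], [murugɛ]) shows [g] unchanged in both environments, so [g] cannot be basic with [dʒ] derived before the 1SG.POSS suffix.
Therefore /dʒ/ is basic and [g] is derived by depalatalization (palato-alveolar /dʒ/ and /ʃ/ become [g] and [s] when no front vowel follows).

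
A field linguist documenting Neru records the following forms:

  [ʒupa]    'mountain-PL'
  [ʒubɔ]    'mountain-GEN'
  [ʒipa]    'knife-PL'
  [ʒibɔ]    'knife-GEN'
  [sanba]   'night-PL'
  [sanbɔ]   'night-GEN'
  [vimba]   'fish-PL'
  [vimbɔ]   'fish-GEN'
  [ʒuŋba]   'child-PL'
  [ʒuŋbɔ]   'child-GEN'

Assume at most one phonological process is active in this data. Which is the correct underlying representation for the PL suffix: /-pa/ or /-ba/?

The PL suffix surfaces as [-ba] and [-pa], depending on the final segment of the stem.
By contrast the GEN suffix keeps its initial [b] throughout — that segment must be underlying.
The PL suffix is therefore /-pa/ underlyingly, with post-nasal voicing: voiceless stops become voiced after a nasal.

/-pa/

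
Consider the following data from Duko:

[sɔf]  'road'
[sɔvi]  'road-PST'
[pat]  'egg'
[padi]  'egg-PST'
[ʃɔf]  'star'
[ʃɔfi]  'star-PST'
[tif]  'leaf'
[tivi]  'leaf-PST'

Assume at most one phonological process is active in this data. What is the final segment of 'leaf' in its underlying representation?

The root 'leaf' surfaces as [tif] and [tivi], with a stem-final [f] ~ [v] alternation.
If /f/ were underlying and a rule turned it into [v] before the PST suffix, 'star' would also alternate; but it has [f] in both [ʃɔf] and [ʃɔfi].
So /v/ is underlying, and a rule of word-final obstruent devoicing — voiced obstruents become voiceless word-finally — gives [f].

/v/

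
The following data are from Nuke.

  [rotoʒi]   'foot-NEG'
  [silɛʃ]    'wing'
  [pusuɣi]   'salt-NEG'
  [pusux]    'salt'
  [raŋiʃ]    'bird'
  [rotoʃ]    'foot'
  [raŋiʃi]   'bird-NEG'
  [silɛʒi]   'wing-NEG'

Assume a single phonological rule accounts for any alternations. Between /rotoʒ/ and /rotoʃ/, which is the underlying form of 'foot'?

The root 'foot' surfaces as [rotoʒi] and [rotoʃ], with a stem-final [ʒ] ~ [ʃ] alternation.
Compare 'bird', with invariant [ʃ] in [raŋiʃi] and [raŋiʃ]: an analysis with underlying /ʃ/ and a rule producing [ʒ] before the NEG suffix would wrongly predict alternation here too.
Therefore /ʒ/ is basic and [ʃ] is derived by word-final obstruent devoicing (voiced obstruents become voiceless word-finally).

/rotoʒ/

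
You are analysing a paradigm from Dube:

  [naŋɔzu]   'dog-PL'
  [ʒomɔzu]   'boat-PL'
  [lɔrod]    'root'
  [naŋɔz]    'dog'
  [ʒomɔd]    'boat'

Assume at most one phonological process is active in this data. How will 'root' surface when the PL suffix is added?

[lɔrozu]

'boat' shows [d] ~ [z] at the end of the stem ([ʒomɔd] vs [ʒomɔzu]).
But 'dog' keeps [z] in both environments ([naŋɔz], [naŋɔzu]), so there is no rule changing /z/ to [d] in isolation.
So /d/ is underlying, and a rule of intervocalic spirantization — voiced stops become fricatives between vowels — gives [z].
From [lɔrod] the stem 'root' is /lɔrod/; between vowels this yields [lɔrozu].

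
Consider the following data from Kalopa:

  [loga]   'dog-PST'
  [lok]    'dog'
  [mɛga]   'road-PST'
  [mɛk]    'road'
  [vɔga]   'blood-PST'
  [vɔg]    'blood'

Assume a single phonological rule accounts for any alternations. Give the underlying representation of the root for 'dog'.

The stem for 'dog' ends in [g] in [loga] but [k] in [lok].
But 'blood' keeps [g] in both environments ([vɔga], [vɔg]), so there is no rule changing /g/ to [k] in isolation.
Therefore /k/ is basic and [g] is derived by intervocalic voicing (voiceless stops become voiced between vowels).
So 'dog' = /lok/.

/lok/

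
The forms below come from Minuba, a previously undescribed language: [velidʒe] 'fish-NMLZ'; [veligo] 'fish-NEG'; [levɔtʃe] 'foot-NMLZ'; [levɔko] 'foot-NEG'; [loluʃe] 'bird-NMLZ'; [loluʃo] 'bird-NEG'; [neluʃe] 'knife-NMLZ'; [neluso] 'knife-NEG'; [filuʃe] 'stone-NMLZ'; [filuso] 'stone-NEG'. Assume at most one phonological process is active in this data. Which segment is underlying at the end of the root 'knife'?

/s/

The stem for 'knife' ends in [ʃ] in [neluʃe] but [s] in [neluso].
Compare 'bird', with invariant [ʃ] in [loluʃe] and [loluʃo]: an analysis with underlying /ʃ/ and a rule producing [s] before the NEG suffix would wrongly predict alternation here too.
The underlying segment must be /s/; /k/, /g/ and /s/ become palato-alveolar [tʃ], [dʒ] and [ʃ] before a front vowel, yielding [ʃ] there.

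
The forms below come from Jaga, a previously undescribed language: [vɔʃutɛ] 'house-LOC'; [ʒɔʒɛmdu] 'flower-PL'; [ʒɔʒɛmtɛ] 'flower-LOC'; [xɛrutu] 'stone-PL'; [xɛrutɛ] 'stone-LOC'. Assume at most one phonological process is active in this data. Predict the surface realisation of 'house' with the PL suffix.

The PL morpheme has two allomorphs, [-du] and [-tu].
By contrast the LOC suffix keeps its initial [t] throughout — that segment must be underlying.
So the underlying form is /-du/, and voiced stops become voiceless after a vowel.
After 'house', which ends in a vowel, the suffix surfaces as [-tu], giving [vɔʃutu].

[vɔʃutu]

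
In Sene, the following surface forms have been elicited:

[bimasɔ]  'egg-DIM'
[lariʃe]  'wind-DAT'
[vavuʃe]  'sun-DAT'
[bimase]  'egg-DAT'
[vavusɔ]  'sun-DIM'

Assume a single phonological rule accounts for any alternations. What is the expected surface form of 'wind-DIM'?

[larisɔ]

In [vavuʃe] and [vavusɔ] the final segment of 'sun' alternates: [ʃ] ~ [s].
But 'egg' keeps [s] in both environments ([bimase], [bimasɔ]), so there is no rule changing /s/ to [ʃ] before the DAT suffix.
The alternation reflects depalatalization: palato-alveolar /ʃ/ becomes [s] when no front vowel follows. /ʃ/ is underlying.
The one attested form of 'wind', [lariʃe], shows underlying /lariʃ/. Applying the same rule when no front vowel follows gives [larisɔ].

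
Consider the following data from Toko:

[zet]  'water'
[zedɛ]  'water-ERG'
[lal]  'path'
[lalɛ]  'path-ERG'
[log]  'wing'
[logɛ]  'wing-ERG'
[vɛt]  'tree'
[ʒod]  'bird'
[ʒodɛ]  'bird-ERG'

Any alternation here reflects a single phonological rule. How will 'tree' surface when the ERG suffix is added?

[vɛdɛ]

The root 'water' surfaces as [zet] and [zedɛ], with a stem-final [t] ~ [d] alternation.
But 'bird' keeps [d] in both environments ([ʒod], [ʒodɛ]), so there is no rule changing /d/ to [t] in isolation.
So /t/ is underlying, and a rule of intervocalic voicing — voiceless stops become voiced between vowels — gives [d].
From [vɛt] the stem 'tree' is /vɛt/; between vowels this yields [vɛdɛ].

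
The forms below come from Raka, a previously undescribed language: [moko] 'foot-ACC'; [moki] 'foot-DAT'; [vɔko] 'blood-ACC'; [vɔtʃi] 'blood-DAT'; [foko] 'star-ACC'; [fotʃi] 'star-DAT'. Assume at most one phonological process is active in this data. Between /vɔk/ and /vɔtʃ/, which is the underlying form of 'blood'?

/vɔtʃ/

In [vɔko] and [vɔtʃi] the final segment of 'blood' alternates: [k] ~ [tʃ].
The stem 'foot' ([moko], [moki]) shows [k] unchanged in both environments, so [k] cannot be basic with [tʃ] derived before the DAT suffix.
The alternation reflects depalatalization: palato-alveolar /tʃ/ becomes [k] when no front vowel follows. /tʃ/ is underlying.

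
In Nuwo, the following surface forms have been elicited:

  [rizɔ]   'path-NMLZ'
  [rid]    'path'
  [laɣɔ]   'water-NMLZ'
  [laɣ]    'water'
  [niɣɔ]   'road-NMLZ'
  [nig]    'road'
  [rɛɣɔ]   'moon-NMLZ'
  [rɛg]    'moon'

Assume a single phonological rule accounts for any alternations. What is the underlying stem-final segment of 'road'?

The stem for 'road' ends in [ɣ] in [niɣɔ] but [g] in [nig].
The stem 'water' ([laɣɔ], [laɣ]) shows [ɣ] unchanged in both environments, so [ɣ] cannot be basic with [g] derived in isolation.
The alternation reflects intervocalic spirantization: voiced stops become fricatives between vowels. /g/ is underlying.

/g/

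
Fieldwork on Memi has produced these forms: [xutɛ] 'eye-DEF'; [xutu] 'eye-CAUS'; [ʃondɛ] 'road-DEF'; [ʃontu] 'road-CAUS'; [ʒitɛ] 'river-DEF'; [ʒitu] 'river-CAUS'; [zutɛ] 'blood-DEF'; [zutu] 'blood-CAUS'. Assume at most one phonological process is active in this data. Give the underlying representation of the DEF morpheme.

The DEF suffix surfaces as [-dɛ] and [-tɛ], depending on the final segment of the stem.
By contrast the CAUS suffix keeps its initial [t] throughout — that segment must be underlying.
So the underlying form is /-dɛ/, and voiced stops become voiceless after a vowel.

/-dɛ/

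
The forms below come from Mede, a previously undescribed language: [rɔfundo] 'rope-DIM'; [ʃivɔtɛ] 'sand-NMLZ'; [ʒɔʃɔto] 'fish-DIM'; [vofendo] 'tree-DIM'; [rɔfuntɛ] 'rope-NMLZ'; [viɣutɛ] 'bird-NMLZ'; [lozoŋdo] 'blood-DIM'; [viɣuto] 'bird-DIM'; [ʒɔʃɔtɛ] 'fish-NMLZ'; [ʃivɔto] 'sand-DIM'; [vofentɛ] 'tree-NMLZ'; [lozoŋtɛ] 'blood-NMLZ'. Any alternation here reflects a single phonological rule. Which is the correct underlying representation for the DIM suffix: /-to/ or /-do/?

The DIM morpheme has two allomorphs, [-do] and [-to].
The NMLZ suffix, which begins with [t], is invariant after every stem; so [t] is not altered by any rule here.
The DIM suffix is therefore /-do/ underlyingly, with post-vocalic devoicing: voiced stops become voiceless after a vowel.

/-do/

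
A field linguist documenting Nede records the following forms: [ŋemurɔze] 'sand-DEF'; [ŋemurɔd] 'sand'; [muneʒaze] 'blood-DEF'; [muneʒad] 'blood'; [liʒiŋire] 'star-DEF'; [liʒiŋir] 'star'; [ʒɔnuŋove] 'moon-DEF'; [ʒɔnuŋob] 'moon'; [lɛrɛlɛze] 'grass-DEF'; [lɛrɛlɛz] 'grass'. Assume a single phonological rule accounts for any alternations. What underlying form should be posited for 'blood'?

The stem for 'blood' ends in [z] in [muneʒaze] but [d] in [muneʒad].
Compare 'grass', with invariant [z] in [lɛrɛlɛze] and [lɛrɛlɛz]: an analysis with underlying /z/ and a rule producing [d] in isolation would wrongly predict alternation here too.
The alternation reflects intervocalic spirantization: voiced stops become fricatives between vowels. /d/ is underlying.

/muneʒad/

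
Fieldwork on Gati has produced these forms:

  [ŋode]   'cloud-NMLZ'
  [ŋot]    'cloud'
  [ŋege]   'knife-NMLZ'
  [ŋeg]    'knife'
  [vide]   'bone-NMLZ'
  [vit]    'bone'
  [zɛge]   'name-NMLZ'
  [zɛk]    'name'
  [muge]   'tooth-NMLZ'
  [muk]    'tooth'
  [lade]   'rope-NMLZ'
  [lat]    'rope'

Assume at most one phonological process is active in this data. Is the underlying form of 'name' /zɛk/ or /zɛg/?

In [zɛge] and [zɛk] the final segment of 'name' alternates: [g] ~ [k].
If /g/ were underlying and a rule turned it into [k] in isolation, 'knife' would also alternate; but it has [g] in both [ŋege] and [ŋeg].
The underlying segment must be /k/; voiceless stops become voiced between vowels, yielding [g] there.

/zɛk/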